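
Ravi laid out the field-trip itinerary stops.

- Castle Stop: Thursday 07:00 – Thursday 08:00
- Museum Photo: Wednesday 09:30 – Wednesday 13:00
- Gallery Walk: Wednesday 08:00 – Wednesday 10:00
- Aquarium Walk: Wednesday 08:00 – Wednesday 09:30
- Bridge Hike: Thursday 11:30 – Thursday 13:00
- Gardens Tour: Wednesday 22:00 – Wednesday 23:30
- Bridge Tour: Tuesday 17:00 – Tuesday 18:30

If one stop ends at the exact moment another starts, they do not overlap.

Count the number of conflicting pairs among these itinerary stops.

2

Sorted by start: Bridge Tour, Gallery Walk, Aquarium Walk, Museum Photo, Gardens Tour, Castle Stop, Bridge Hike.
Gallery Walk starts after Bridge Tour ends, so Bridge Tour has no further overlaps.
Aquarium Walk starts before Gallery Walk ends → Gallery Walk and Aquarium Walk overlap.
Museum Photo starts before Gallery Walk ends → Gallery Walk and Museum Photo overlap.
Gardens Tour starts after Gallery Walk ends, so Gallery Walk has no further overlaps.
Museum Photo starts exactly when Aquarium Walk ends (back-to-back, no overlap), so Aquarium Walk has no further overlaps.
Gardens Tour starts after Museum Photo ends, so Museum Photo has no further overlaps.
Castle Stop starts after Gardens Tour ends, so Gardens Tour has no further overlaps.
Bridge Hike starts after Castle Stop ends.
Overlapping pairs: Aquarium Walk & Gallery Walk, Gallery Walk & Museum Photo — 2 in total.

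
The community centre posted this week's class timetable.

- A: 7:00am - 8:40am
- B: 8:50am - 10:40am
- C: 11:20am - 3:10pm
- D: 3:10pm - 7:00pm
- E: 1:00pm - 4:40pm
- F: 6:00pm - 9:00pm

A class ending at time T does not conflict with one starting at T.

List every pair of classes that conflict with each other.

Sorted by start: A, B, C, E, D, F.
B starts after A ends, so A has no further overlaps.
C starts after B ends, so B has no further overlaps.
E starts before C ends → C and E overlap.
D starts exactly when C ends (back-to-back, no overlap), so C has no further overlaps.
D starts before E ends → E and D overlap.
F starts after E ends.
F starts before D ends → D and F overlap.

C & E, D & E, D & F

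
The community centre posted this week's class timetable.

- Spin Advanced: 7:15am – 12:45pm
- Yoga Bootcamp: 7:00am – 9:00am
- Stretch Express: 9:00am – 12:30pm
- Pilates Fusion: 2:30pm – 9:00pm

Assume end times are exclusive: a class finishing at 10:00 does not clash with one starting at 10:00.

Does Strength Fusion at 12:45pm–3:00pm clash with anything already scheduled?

Yes — it overlaps Pilates Fusion

Yoga Bootcamp: ends 9:00am at or before Strength Fusion starts 12:45pm → clear.
Spin Advanced: ends 12:45pm at or before Strength Fusion starts 12:45pm → clear.
Stretch Express: ends 12:30pm at or before Strength Fusion starts 12:45pm → clear.
Pilates Fusion: starts 2:30pm before Strength Fusion ends 3:00pm, and ends 9:00pm after Strength Fusion starts 12:45pm → overlap.
Strength Fusion overlaps Pilates Fusion.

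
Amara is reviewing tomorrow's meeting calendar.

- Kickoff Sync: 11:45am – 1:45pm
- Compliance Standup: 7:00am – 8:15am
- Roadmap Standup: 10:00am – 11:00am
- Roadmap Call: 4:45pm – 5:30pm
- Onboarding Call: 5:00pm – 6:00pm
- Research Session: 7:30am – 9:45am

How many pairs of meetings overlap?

2

Sorted by start: Compliance Standup, Research Session, Roadmap Standup, Kickoff Sync, Roadmap Call, Onboarding Call.
Research Session starts before Compliance Standup ends → Compliance Standup and Research Session overlap.
Roadmap Standup starts after Compliance Standup ends, so nothing later overlaps Compliance Standup either.
Roadmap Standup starts after Research Session ends, so nothing later overlaps Research Session either.
Kickoff Sync starts after Roadmap Standup ends, so nothing later overlaps Roadmap Standup either.
Roadmap Call starts after Kickoff Sync ends, so nothing later overlaps Kickoff Sync either.
Onboarding Call starts before Roadmap Call ends → Roadmap Call and Onboarding Call overlap.
Overlapping pairs: Compliance Standup & Research Session, Onboarding Call & Roadmap Call — 2 in total.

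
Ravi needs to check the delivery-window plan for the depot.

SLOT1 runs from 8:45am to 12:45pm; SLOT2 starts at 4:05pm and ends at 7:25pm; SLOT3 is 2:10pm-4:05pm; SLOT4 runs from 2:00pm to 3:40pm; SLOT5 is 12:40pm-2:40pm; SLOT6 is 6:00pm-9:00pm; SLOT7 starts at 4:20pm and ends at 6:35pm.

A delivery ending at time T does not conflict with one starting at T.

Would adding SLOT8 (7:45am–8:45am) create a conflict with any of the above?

SLOT1: starts 8:45am at or after SLOT8 ends 8:45am → clear.
SLOT5: starts 12:40pm at or after SLOT8 ends 8:45am → clear.
SLOT4: starts 2:00pm at or after SLOT8 ends 8:45am → clear.
SLOT3: starts 2:10pm at or after SLOT8 ends 8:45am → clear.
SLOT2: starts 4:05pm at or after SLOT8 ends 8:45am → clear.
SLOT7: starts 4:20pm at or after SLOT8 ends 8:45am → clear.
SLOT6: starts 6:00pm at or after SLOT8 ends 8:45am → clear.

No — it doesn't clash with anything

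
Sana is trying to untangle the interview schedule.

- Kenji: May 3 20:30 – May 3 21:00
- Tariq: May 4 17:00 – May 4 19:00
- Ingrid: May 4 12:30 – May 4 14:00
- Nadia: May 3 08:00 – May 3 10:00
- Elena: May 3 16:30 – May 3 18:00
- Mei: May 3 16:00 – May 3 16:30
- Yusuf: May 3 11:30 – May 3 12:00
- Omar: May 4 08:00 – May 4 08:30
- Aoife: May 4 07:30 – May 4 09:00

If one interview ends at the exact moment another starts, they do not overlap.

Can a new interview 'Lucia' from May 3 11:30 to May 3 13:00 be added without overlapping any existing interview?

No — it overlaps Yusuf

Nadia: ends May 3 10:00 at or before Lucia starts May 3 11:30 → clear.
Yusuf: starts May 3 11:30 before Lucia ends May 3 13:00, and ends May 3 12:00 after Lucia starts May 3 11:30 → overlap.
Mei: starts May 3 16:00 at or after Lucia ends May 3 13:00 → clear.
Elena: starts May 3 16:30 at or after Lucia ends May 3 13:00 → clear.
Kenji: starts May 3 20:30 at or after Lucia ends May 3 13:00 → clear.
Aoife: starts May 4 07:30 at or after Lucia ends May 3 13:00 → clear.
Omar: starts May 4 08:00 at or after Lucia ends May 3 13:00 → clear.
Ingrid: starts May 4 12:30 at or after Lucia ends May 3 13:00 → clear.
Tariq: starts May 4 17:00 at or after Lucia ends May 3 13:00 → clear.
Lucia overlaps Yusuf.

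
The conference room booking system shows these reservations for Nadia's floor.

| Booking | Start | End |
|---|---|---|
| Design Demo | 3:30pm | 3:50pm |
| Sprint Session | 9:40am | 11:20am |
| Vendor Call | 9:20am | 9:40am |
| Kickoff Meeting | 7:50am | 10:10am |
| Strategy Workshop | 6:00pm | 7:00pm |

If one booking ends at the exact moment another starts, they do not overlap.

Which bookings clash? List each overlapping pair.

Kickoff Meeting & Sprint Session, Kickoff Meeting & Vendor Call

Two intervals overlap when each starts before the other ends.
Sorted by start: Kickoff Meeting, Vendor Call, Sprint Session, Design Demo, Strategy Workshop.
Vendor Call starts before Kickoff Meeting ends → Kickoff Meeting and Vendor Call overlap.
Sprint Session starts before Kickoff Meeting ends → Kickoff Meeting and Sprint Session overlap.
Design Demo starts after Kickoff Meeting ends; Kickoff Meeting is clear from here.
Sprint Session starts exactly when Vendor Call ends (back-to-back, no overlap); Vendor Call is clear from here.
Design Demo starts after Sprint Session ends; Sprint Session is clear from here.
Strategy Workshop starts after Design Demo ends.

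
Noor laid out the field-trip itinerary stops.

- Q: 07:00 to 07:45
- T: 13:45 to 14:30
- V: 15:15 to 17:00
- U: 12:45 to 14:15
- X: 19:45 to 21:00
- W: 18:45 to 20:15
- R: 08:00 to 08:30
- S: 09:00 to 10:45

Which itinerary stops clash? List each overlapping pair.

Sorted by start: Q, R, S, U, T, V, W, X.
R starts after Q ends, so Q has no further overlaps.
S starts after R ends, so R has no further overlaps.
U starts after S ends, so S has no further overlaps.
T starts before U ends → U and T overlap.
V starts after U ends, so U has no further overlaps.
V starts after T ends, so T has no further overlaps.
W starts after V ends, so V has no further overlaps.
X starts before W ends → W and X overlap.

T & U, W & X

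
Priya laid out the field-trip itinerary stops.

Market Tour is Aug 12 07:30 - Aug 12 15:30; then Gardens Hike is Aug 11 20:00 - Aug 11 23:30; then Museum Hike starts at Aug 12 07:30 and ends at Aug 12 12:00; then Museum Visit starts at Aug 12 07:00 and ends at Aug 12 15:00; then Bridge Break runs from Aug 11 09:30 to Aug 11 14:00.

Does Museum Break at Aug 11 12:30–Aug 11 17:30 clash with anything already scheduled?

Bridge Break: starts Aug 11 09:30 before Museum Break ends Aug 11 17:30, and ends Aug 11 14:00 after Museum Break starts Aug 11 12:30 → overlap.
Gardens Hike: starts Aug 11 20:00 at or after Museum Break ends Aug 11 17:30 → clear.
Museum Visit: starts Aug 12 07:00 at or after Museum Break ends Aug 11 17:30 → clear.
Museum Hike: starts Aug 12 07:30 at or after Museum Break ends Aug 11 17:30 → clear.
Market Tour: starts Aug 12 07:30 at or after Museum Break ends Aug 11 17:30 → clear.
Museum Break overlaps Bridge Break.

Yes — it overlaps Bridge Break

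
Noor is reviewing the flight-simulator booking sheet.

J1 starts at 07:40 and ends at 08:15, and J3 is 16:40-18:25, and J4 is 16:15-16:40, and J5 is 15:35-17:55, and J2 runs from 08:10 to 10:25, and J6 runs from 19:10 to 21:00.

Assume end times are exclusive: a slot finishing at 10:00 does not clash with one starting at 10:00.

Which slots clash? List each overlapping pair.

Sorted by start: J1, J2, J5, J4, J3, J6.
J2 starts before J1 ends → J1 and J2 overlap.
J5 starts after J1 ends, so nothing later overlaps J1 either.
J5 starts after J2 ends, so nothing later overlaps J2 either.
J4 starts before J5 ends → J5 and J4 overlap.
J3 starts before J5 ends → J5 and J3 overlap.
J6 starts after J5 ends.
J3 starts exactly when J4 ends (back-to-back, no overlap), so nothing later overlaps J4 either.
J6 starts after J3 ends.

J1 & J2, J3 & J5, J4 & J5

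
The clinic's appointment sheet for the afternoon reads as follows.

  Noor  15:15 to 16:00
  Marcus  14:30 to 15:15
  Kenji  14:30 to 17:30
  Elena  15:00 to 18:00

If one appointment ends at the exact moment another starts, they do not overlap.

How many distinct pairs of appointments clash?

5

Sorted by start: Kenji, Marcus, Elena, Noor.
Marcus starts before Kenji ends → Kenji and Marcus overlap.
Elena starts before Kenji ends → Kenji and Elena overlap.
Noor starts before Kenji ends → Kenji and Noor overlap.
Elena starts before Marcus ends → Marcus and Elena overlap.
Noor starts exactly when Marcus ends (back-to-back, no overlap).
Noor starts before Elena ends → Elena and Noor overlap.
Overlapping pairs: Elena & Kenji, Elena & Marcus, Elena & Noor, Kenji & Marcus, Kenji & Noor — 5 in total.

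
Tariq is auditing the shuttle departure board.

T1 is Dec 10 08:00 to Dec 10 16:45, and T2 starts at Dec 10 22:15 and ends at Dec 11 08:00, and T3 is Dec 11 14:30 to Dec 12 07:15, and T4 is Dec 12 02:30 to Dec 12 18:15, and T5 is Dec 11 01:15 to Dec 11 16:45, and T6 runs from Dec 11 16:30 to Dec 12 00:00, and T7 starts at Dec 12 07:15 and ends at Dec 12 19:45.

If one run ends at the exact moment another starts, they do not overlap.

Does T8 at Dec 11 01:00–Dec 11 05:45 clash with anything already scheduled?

T1: ends Dec 10 16:45 at or before T8 starts Dec 11 01:00 → clear.
T2: starts Dec 10 22:15 before T8 ends Dec 11 05:45, and ends Dec 11 08:00 after T8 starts Dec 11 01:00 → overlap.
T5: starts Dec 11 01:15 before T8 ends Dec 11 05:45, and ends Dec 11 16:45 after T8 starts Dec 11 01:00 → overlap.
T3: starts Dec 11 14:30 at or after T8 ends Dec 11 05:45 → clear.
T6: starts Dec 11 16:30 at or after T8 ends Dec 11 05:45 → clear.
T4: starts Dec 12 02:30 at or after T8 ends Dec 11 05:45 → clear.
T7: starts Dec 12 07:15 at or after T8 ends Dec 11 05:45 → clear.
T8 overlaps T2, T5.

Yes — it overlaps T2, T5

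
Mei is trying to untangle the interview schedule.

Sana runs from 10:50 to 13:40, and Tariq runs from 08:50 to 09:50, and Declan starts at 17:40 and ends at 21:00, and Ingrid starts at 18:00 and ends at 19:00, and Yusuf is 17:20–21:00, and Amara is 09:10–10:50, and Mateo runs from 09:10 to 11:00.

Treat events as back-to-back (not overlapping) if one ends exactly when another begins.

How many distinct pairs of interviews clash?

7

Sorted by start: Tariq, Mateo, Amara, Sana, Yusuf, Declan, Ingrid.
Mateo starts before Tariq ends → Tariq and Mateo overlap.
Amara starts before Tariq ends → Tariq and Amara overlap.
Sana starts after Tariq ends, so Tariq has no further overlaps.
Amara starts before Mateo ends → Mateo and Amara overlap.
Sana starts before Mateo ends → Mateo and Sana overlap.
Yusuf starts after Mateo ends, so Mateo has no further overlaps.
Sana starts exactly when Amara ends (back-to-back, no overlap), so Amara has no further overlaps.
Yusuf starts after Sana ends, so Sana has no further overlaps.
Declan starts before Yusuf ends → Yusuf and Declan overlap.
Ingrid starts before Yusuf ends → Yusuf and Ingrid overlap.
Ingrid starts before Declan ends → Declan and Ingrid overlap.
Overlapping pairs: Amara & Mateo, Amara & Tariq, Declan & Ingrid, Declan & Yusuf, Ingrid & Yusuf, Mateo & Sana, Mateo & Tariq — 7 in total.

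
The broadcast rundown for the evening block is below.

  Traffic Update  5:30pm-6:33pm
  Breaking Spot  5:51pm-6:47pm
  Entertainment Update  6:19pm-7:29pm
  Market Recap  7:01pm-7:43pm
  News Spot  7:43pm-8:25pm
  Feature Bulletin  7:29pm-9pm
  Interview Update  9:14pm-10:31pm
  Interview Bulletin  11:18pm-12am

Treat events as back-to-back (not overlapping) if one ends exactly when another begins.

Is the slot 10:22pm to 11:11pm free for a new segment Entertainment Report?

No — it overlaps Interview Update

Traffic Update: ends 6:33pm at or before Entertainment Report starts 10:22pm → clear.
Breaking Spot: ends 6:47pm at or before Entertainment Report starts 10:22pm → clear.
Entertainment Update: ends 7:29pm at or before Entertainment Report starts 10:22pm → clear.
Market Recap: ends 7:43pm at or before Entertainment Report starts 10:22pm → clear.
Feature Bulletin: ends 9pm at or before Entertainment Report starts 10:22pm → clear.
News Spot: ends 8:25pm at or before Entertainment Report starts 10:22pm → clear.
Interview Update: starts 9:14pm before Entertainment Report ends 11:11pm, and ends 10:31pm after Entertainment Report starts 10:22pm → overlap.
Interview Bulletin: starts 11:18pm at or after Entertainment Report ends 11:11pm → clear.
Entertainment Report overlaps Interview Update.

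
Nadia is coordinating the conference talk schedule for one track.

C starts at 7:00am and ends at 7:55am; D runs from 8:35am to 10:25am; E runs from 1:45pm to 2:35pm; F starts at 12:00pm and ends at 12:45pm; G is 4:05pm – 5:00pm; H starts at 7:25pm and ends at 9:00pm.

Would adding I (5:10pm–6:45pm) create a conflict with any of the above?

C: ends 7:55am at or before I starts 5:10pm → clear.
D: ends 10:25am at or before I starts 5:10pm → clear.
F: ends 12:45pm at or before I starts 5:10pm → clear.
E: ends 2:35pm at or before I starts 5:10pm → clear.
G: ends 5:00pm at or before I starts 5:10pm → clear.
H: starts 7:25pm at or after I ends 6:45pm → clear.

No — it doesn't clash with anything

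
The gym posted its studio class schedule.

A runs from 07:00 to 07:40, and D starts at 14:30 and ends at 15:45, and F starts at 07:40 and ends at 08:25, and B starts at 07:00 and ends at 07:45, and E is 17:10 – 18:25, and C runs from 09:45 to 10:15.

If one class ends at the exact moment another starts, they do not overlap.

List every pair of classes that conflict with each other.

A & B, B & F

Sorted by start: A, B, F, C, D, E.
B starts before A ends → A and B overlap.
F starts exactly when A ends (back-to-back, no overlap), so nothing later overlaps A either.
F starts before B ends → B and F overlap.
C starts after B ends, so nothing later overlaps B either.
C starts after F ends, so nothing later overlaps F either.
D starts after C ends, so nothing later overlaps C either.
E starts after D ends.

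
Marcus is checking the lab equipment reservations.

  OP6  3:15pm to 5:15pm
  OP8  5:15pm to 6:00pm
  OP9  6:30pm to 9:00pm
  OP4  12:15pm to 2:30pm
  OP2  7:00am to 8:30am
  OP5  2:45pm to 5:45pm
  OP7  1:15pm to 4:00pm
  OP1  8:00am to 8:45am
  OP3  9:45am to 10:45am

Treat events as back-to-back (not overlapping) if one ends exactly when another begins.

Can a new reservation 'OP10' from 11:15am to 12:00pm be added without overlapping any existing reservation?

OP2: ends 8:30am at or before OP10 starts 11:15am → clear.
OP1: ends 8:45am at or before OP10 starts 11:15am → clear.
OP3: ends 10:45am at or before OP10 starts 11:15am → clear.
OP4: starts 12:15pm at or after OP10 ends 12:00pm → clear.
OP7: starts 1:15pm at or after OP10 ends 12:00pm → clear.
OP5: starts 2:45pm at or after OP10 ends 12:00pm → clear.
OP6: starts 3:15pm at or after OP10 ends 12:00pm → clear.
OP8: starts 5:15pm at or after OP10 ends 12:00pm → clear.
OP9: starts 6:30pm at or after OP10 ends 12:00pm → clear.

Yes — the slot is free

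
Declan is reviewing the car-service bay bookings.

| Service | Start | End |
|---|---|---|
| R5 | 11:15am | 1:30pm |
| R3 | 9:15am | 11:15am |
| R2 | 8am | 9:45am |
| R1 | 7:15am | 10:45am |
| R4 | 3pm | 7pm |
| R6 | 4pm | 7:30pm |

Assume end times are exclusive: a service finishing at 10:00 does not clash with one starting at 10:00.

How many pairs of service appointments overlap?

4

Check each pair: they overlap iff neither finishes before the other starts.
Sorted by start: R1, R2, R3, R5, R4, R6.
R2 starts before R1 ends → R1 and R2 overlap.
R3 starts before R1 ends → R1 and R3 overlap.
R5 starts after R1 ends, so R1 has no further overlaps.
R3 starts before R2 ends → R2 and R3 overlap.
R5 starts after R2 ends, so R2 has no further overlaps.
R5 starts exactly when R3 ends (back-to-back, no overlap), so R3 has no further overlaps.
R4 starts after R5 ends, so R5 has no further overlaps.
R6 starts before R4 ends → R4 and R6 overlap.
Overlapping pairs: R1 & R2, R1 & R3, R2 & R3, R4 & R6 — 4 in total.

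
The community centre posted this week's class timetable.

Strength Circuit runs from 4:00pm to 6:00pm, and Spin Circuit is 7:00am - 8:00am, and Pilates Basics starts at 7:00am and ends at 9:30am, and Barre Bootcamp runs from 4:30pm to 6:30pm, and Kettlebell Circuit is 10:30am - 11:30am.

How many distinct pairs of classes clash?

2

Two intervals overlap when each starts before the other ends.
Sorted by start: Spin Circuit, Pilates Basics, Kettlebell Circuit, Strength Circuit, Barre Bootcamp.
Pilates Basics starts before Spin Circuit ends → Spin Circuit and Pilates Basics overlap.
Kettlebell Circuit starts after Spin Circuit ends; Spin Circuit is clear from here.
Kettlebell Circuit starts after Pilates Basics ends; Pilates Basics is clear from here.
Strength Circuit starts after Kettlebell Circuit ends; Kettlebell Circuit is clear from here.
Barre Bootcamp starts before Strength Circuit ends → Strength Circuit and Barre Bootcamp overlap.
Overlapping pairs: Barre Bootcamp & Strength Circuit, Pilates Basics & Spin Circuit — 2 in total.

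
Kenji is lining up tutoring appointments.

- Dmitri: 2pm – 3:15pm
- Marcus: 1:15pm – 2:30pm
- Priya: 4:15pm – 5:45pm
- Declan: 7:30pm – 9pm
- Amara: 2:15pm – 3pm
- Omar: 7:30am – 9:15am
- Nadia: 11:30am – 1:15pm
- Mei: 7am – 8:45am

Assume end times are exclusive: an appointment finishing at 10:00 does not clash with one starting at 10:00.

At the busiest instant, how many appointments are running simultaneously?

Sweep the timeline, counting +1 at each start and −1 at each end (ends before starts at a tie):
7am start Mei → 1
7:30am start Omar → 2
8:45am end Mei → 1
9:15am end Omar → 0
11:30am start Nadia → 1
1:15pm end Nadia → 0
1:15pm start Marcus → 1
2pm start Dmitri → 2
2:15pm start Amara → 3
2:30pm end Marcus → 2
3pm end Amara → 1
3:15pm end Dmitri → 0
4:15pm start Priya → 1
5:45pm end Priya → 0
7:30pm start Declan → 1
9pm end Declan → 0
Peak is 3, at 2:15pm (Amara, Dmitri, Marcus).

3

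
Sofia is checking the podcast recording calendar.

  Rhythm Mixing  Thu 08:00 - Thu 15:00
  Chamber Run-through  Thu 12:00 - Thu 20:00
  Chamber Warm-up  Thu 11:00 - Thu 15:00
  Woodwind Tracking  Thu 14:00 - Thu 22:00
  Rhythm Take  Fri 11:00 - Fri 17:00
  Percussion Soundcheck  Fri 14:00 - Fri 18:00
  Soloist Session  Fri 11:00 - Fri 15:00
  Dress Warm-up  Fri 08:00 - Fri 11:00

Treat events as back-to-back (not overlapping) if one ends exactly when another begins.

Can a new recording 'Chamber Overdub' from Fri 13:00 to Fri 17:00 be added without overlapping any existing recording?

Rhythm Mixing: ends Thu 15:00 at or before Chamber Overdub starts Fri 13:00 → clear.
Chamber Warm-up: ends Thu 15:00 at or before Chamber Overdub starts Fri 13:00 → clear.
Chamber Run-through: ends Thu 20:00 at or before Chamber Overdub starts Fri 13:00 → clear.
Woodwind Tracking: ends Thu 22:00 at or before Chamber Overdub starts Fri 13:00 → clear.
Dress Warm-up: ends Fri 11:00 at or before Chamber Overdub starts Fri 13:00 → clear.
Rhythm Take: starts Fri 11:00 before Chamber Overdub ends Fri 17:00, and ends Fri 17:00 after Chamber Overdub starts Fri 13:00 → overlap.
Soloist Session: starts Fri 11:00 before Chamber Overdub ends Fri 17:00, and ends Fri 15:00 after Chamber Overdub starts Fri 13:00 → overlap.
Percussion Soundcheck: starts Fri 14:00 before Chamber Overdub ends Fri 17:00, and ends Fri 18:00 after Chamber Overdub starts Fri 13:00 → overlap.
Chamber Overdub overlaps Rhythm Take, Percussion Soundcheck, Soloist Session.

No — it overlaps Percussion Soundcheck, Rhythm Take, Soloist Session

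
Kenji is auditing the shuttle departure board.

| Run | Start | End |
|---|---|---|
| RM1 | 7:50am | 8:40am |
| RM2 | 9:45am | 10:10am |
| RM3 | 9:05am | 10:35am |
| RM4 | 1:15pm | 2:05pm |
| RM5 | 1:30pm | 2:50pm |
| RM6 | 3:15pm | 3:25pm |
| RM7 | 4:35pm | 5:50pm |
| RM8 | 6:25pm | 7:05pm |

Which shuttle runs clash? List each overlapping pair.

RM2 & RM3, RM4 & RM5

Sorted by start: RM1, RM3, RM2, RM4, RM5, RM6, RM7, RM8.
RM3 starts after RM1 ends; RM1 is clear from here.
RM2 starts before RM3 ends → RM3 and RM2 overlap.
RM4 starts after RM3 ends; RM3 is clear from here.
RM4 starts after RM2 ends; RM2 is clear from here.
RM5 starts before RM4 ends → RM4 and RM5 overlap.
RM6 starts after RM4 ends; RM4 is clear from here.
RM6 starts after RM5 ends; RM5 is clear from here.
RM7 starts after RM6 ends; RM6 is clear from here.
RM8 starts after RM7 ends.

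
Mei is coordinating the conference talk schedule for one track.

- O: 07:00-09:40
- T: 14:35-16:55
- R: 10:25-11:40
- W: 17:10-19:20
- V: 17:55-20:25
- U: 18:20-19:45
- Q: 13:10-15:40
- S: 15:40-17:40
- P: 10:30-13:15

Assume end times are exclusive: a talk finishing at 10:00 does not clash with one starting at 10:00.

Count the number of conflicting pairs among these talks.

8

Sorted by start: O, R, P, Q, T, S, W, V, U.
R starts after O ends, so O has no further overlaps.
P starts before R ends → R and P overlap.
Q starts after R ends, so R has no further overlaps.
Q starts before P ends → P and Q overlap.
T starts after P ends, so P has no further overlaps.
T starts before Q ends → Q and T overlap.
S starts exactly when Q ends (back-to-back, no overlap), so Q has no further overlaps.
S starts before T ends → T and S overlap.
W starts after T ends, so T has no further overlaps.
W starts before S ends → S and W overlap.
V starts after S ends, so S has no further overlaps.
V starts before W ends → W and V overlap.
U starts before W ends → W and U overlap.
U starts before V ends → V and U overlap.
Overlapping pairs: P & Q, P & R, Q & T, S & T, S & W, U & V, U & W, V & W — 8 in total.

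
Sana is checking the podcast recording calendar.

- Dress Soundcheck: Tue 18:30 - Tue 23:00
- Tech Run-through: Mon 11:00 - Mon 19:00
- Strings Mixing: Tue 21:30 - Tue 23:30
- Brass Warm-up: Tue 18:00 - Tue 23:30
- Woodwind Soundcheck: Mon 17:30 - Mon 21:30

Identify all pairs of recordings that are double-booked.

Brass Warm-up & Dress Soundcheck, Brass Warm-up & Strings Mixing, Dress Soundcheck & Strings Mixing, Tech Run-through & Woodwind Soundcheck

Sorted by start: Tech Run-through, Woodwind Soundcheck, Brass Warm-up, Dress Soundcheck, Strings Mixing.
Woodwind Soundcheck starts before Tech Run-through ends → Tech Run-through and Woodwind Soundcheck overlap.
Brass Warm-up starts after Tech Run-through ends; Tech Run-through is clear from here.
Brass Warm-up starts after Woodwind Soundcheck ends; Woodwind Soundcheck is clear from here.
Dress Soundcheck starts before Brass Warm-up ends → Brass Warm-up and Dress Soundcheck overlap.
Strings Mixing starts before Brass Warm-up ends → Brass Warm-up and Strings Mixing overlap.
Strings Mixing starts before Dress Soundcheck ends → Dress Soundcheck and Strings Mixing overlap.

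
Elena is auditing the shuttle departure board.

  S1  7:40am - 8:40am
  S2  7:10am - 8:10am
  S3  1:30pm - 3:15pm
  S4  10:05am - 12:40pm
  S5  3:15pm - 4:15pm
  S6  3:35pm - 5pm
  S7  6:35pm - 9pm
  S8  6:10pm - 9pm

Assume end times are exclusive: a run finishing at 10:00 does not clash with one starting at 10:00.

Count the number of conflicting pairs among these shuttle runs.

3

Sorted by start: S2, S1, S4, S3, S5, S6, S8, S7.
S1 starts before S2 ends → S2 and S1 overlap.
S4 starts after S2 ends; S2 is clear from here.
S4 starts after S1 ends; S1 is clear from here.
S3 starts after S4 ends; S4 is clear from here.
S5 starts exactly when S3 ends (back-to-back, no overlap); S3 is clear from here.
S6 starts before S5 ends → S5 and S6 overlap.
S8 starts after S5 ends; S5 is clear from here.
S8 starts after S6 ends; S6 is clear from here.
S7 starts before S8 ends → S8 and S7 overlap.
Overlapping pairs: S1 & S2, S5 & S6, S7 & S8 — 3 in total.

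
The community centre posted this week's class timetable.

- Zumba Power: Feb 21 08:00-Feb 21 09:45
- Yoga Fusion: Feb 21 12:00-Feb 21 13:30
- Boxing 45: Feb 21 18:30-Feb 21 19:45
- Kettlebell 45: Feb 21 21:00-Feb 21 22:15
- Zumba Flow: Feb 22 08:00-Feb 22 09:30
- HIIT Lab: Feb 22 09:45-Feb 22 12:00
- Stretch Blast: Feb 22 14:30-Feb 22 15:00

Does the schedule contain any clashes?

No

Sorted by start: Zumba Power, Yoga Fusion, Boxing 45, Kettlebell 45, Zumba Flow, HIIT Lab, Stretch Blast.
Yoga Fusion starts after Zumba Power ends, so Zumba Power has no further overlaps.
Boxing 45 starts after Yoga Fusion ends, so Yoga Fusion has no further overlaps.
Kettlebell 45 starts after Boxing 45 ends, so Boxing 45 has no further overlaps.
Zumba Flow starts after Kettlebell 45 ends, so Kettlebell 45 has no further overlaps.
HIIT Lab starts after Zumba Flow ends, so Zumba Flow has no further overlaps.
Stretch Blast starts after HIIT Lab ends.
Every pair is clear; the schedule has no overlaps.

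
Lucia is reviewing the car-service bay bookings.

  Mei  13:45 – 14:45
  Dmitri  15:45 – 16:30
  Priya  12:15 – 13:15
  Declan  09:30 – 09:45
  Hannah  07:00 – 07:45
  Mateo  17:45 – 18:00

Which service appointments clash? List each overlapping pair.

none

Sorted by start: Hannah, Declan, Priya, Mei, Dmitri, Mateo.
Declan starts after Hannah ends — done with Hannah.
Priya starts after Declan ends — done with Declan.
Mei starts after Priya ends — done with Priya.
Dmitri starts after Mei ends — done with Mei.
Mateo starts after Dmitri ends.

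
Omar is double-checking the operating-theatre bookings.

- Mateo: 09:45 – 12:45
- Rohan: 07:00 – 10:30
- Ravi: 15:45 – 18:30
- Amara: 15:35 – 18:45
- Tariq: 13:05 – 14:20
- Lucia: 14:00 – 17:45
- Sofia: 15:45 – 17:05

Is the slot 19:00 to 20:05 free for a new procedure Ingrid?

Rohan: ends 10:30 at or before Ingrid starts 19:00 → clear.
Mateo: ends 12:45 at or before Ingrid starts 19:00 → clear.
Tariq: ends 14:20 at or before Ingrid starts 19:00 → clear.
Lucia: ends 17:45 at or before Ingrid starts 19:00 → clear.
Amara: ends 18:45 at or before Ingrid starts 19:00 → clear.
Ravi: ends 18:30 at or before Ingrid starts 19:00 → clear.
Sofia: ends 17:05 at or before Ingrid starts 19:00 → clear.

Yes — the slot is free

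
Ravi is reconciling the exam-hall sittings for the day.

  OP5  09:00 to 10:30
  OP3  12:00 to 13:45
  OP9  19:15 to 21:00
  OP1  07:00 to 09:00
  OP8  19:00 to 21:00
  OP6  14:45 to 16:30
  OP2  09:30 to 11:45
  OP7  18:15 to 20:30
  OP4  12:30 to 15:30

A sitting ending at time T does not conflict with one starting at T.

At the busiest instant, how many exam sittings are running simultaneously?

Sort all start/end points and keep a running count:
07:00 start OP1 → 1
09:00 end OP1 → 0
09:00 start OP5 → 1
09:30 start OP2 → 2
10:30 end OP5 → 1
11:45 end OP2 → 0
12:00 start OP3 → 1
12:30 start OP4 → 2
13:45 end OP3 → 1
14:45 start OP6 → 2
15:30 end OP4 → 1
16:30 end OP6 → 0
18:15 start OP7 → 1
19:00 start OP8 → 2
19:15 start OP9 → 3
20:30 end OP7 → 2
21:00 end OP8 → 1
21:00 end OP9 → 0
Peak is 3, at 19:15 (OP7, OP8, OP9).

3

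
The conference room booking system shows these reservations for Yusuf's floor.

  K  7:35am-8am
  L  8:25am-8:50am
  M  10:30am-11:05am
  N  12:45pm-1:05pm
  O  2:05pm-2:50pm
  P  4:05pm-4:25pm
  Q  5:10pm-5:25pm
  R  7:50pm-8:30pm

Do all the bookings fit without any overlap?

Yes

Sorted by start: K, L, M, N, O, P, Q, R.
L starts after K ends — done with K.
M starts after L ends — done with L.
N starts after M ends — done with M.
O starts after N ends — done with N.
P starts after O ends — done with O.
Q starts after P ends — done with P.
R starts after Q ends.
Every pair is clear; the schedule has no overlaps.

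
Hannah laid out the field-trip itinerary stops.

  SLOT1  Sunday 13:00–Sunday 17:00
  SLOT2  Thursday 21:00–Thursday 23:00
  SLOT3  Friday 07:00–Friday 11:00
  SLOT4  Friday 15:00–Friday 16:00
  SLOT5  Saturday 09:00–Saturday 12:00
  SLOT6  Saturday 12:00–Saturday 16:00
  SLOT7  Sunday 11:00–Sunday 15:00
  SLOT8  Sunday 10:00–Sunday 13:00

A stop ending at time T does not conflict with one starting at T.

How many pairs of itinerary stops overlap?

Sorted by start: SLOT2, SLOT3, SLOT4, SLOT5, SLOT6, SLOT8, SLOT7, SLOT1.
SLOT3 starts after SLOT2 ends — done with SLOT2.
SLOT4 starts after SLOT3 ends — done with SLOT3.
SLOT5 starts after SLOT4 ends — done with SLOT4.
SLOT6 starts exactly when SLOT5 ends (back-to-back, no overlap) — done with SLOT5.
SLOT8 starts after SLOT6 ends — done with SLOT6.
SLOT7 starts before SLOT8 ends → SLOT8 and SLOT7 overlap.
SLOT1 starts exactly when SLOT8 ends (back-to-back, no overlap).
SLOT1 starts before SLOT7 ends → SLOT7 and SLOT1 overlap.
Overlapping pairs: SLOT1 & SLOT7, SLOT7 & SLOT8 — 2 in total.

2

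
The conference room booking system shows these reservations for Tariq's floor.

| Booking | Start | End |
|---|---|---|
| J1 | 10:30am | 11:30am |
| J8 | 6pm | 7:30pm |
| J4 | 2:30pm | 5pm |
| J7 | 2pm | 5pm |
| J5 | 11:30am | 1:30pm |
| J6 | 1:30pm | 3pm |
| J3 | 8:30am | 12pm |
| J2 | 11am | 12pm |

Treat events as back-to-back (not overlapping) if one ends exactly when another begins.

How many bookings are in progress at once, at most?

Walk through starts and ends in time order (an end at T is processed before a start at T):
8:30am start J3 → 1
10:30am start J1 → 2
11am start J2 → 3
11:30am end J1 → 2
11:30am start J5 → 3
12pm end J2 → 2
12pm end J3 → 1
1:30pm end J5 → 0
1:30pm start J6 → 1
2pm start J7 → 2
2:30pm start J4 → 3
3pm end J6 → 2
5pm end J4 → 1
5pm end J7 → 0
6pm start J8 → 1
7:30pm end J8 → 0
Peak is 3, at 11am (J1, J2, J3).

3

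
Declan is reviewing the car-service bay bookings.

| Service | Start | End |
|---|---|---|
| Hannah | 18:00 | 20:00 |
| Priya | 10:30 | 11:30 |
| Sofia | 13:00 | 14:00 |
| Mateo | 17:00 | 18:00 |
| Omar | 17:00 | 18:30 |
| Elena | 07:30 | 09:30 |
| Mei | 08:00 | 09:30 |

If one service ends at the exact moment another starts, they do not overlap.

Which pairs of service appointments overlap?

Sorted by start: Elena, Mei, Priya, Sofia, Omar, Mateo, Hannah.
Mei starts before Elena ends → Elena and Mei overlap.
Priya starts after Elena ends, so Elena has no further overlaps.
Priya starts after Mei ends, so Mei has no further overlaps.
Sofia starts after Priya ends, so Priya has no further overlaps.
Omar starts after Sofia ends, so Sofia has no further overlaps.
Mateo starts before Omar ends → Omar and Mateo overlap.
Hannah starts before Omar ends → Omar and Hannah overlap.
Hannah starts exactly when Mateo ends (back-to-back, no overlap).

Elena & Mei, Hannah & Omar, Mateo & Omar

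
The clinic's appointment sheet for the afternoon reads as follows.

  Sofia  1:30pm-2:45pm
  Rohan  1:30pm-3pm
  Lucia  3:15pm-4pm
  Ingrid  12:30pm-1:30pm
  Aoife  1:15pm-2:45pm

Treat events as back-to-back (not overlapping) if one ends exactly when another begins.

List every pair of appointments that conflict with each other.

Aoife & Ingrid, Aoife & Rohan, Aoife & Sofia, Rohan & Sofia

Check each pair: they overlap iff neither finishes before the other starts.
Sorted by start: Ingrid, Aoife, Sofia, Rohan, Lucia.
Aoife starts before Ingrid ends → Ingrid and Aoife overlap.
Sofia starts exactly when Ingrid ends (back-to-back, no overlap), so Ingrid has no further overlaps.
Sofia starts before Aoife ends → Aoife and Sofia overlap.
Rohan starts before Aoife ends → Aoife and Rohan overlap.
Lucia starts after Aoife ends.
Rohan starts before Sofia ends → Sofia and Rohan overlap.
Lucia starts after Sofia ends.
Lucia starts after Rohan ends.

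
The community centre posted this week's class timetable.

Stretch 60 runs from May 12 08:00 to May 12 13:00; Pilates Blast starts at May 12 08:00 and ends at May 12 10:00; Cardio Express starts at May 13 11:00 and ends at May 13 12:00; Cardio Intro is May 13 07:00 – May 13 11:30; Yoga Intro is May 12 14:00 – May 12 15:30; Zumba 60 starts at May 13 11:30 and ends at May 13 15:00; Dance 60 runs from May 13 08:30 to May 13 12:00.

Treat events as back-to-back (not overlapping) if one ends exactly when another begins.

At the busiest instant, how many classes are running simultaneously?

3

Sweep the timeline, counting +1 at each start and −1 at each end (ends before starts at a tie):
May 12 08:00 start Pilates Blast → 1
May 12 08:00 start Stretch 60 → 2
May 12 10:00 end Pilates Blast → 1
May 12 13:00 end Stretch 60 → 0
May 12 14:00 start Yoga Intro → 1
May 12 15:30 end Yoga Intro → 0
May 13 07:00 start Cardio Intro → 1
May 13 08:30 start Dance 60 → 2
May 13 11:00 start Cardio Express → 3
May 13 11:30 end Cardio Intro → 2
May 13 11:30 start Zumba 60 → 3
May 13 12:00 end Cardio Express → 2
May 13 12:00 end Dance 60 → 1
May 13 15:00 end Zumba 60 → 0
Peak is 3, at May 13 11:00 (Cardio Express, Cardio Intro, Dance 60).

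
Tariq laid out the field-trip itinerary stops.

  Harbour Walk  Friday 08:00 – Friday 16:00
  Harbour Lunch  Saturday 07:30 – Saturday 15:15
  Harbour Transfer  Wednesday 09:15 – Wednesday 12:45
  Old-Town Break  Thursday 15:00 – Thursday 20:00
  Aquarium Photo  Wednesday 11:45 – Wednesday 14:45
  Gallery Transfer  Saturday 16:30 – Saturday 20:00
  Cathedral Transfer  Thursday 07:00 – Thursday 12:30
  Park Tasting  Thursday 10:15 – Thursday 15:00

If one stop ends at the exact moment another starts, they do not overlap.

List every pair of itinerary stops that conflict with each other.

Sorted by start: Harbour Transfer, Aquarium Photo, Cathedral Transfer, Park Tasting, Old-Town Break, Harbour Walk, Harbour Lunch, Gallery Transfer.
Aquarium Photo starts before Harbour Transfer ends → Harbour Transfer and Aquarium Photo overlap.
Cathedral Transfer starts after Harbour Transfer ends, so Harbour Transfer has no further overlaps.
Cathedral Transfer starts after Aquarium Photo ends, so Aquarium Photo has no further overlaps.
Park Tasting starts before Cathedral Transfer ends → Cathedral Transfer and Park Tasting overlap.
Old-Town Break starts after Cathedral Transfer ends, so Cathedral Transfer has no further overlaps.
Old-Town Break starts exactly when Park Tasting ends (back-to-back, no overlap), so Park Tasting has no further overlaps.
Harbour Walk starts after Old-Town Break ends, so Old-Town Break has no further overlaps.
Harbour Lunch starts after Harbour Walk ends, so Harbour Walk has no further overlaps.
Gallery Transfer starts after Harbour Lunch ends.

Aquarium Photo & Harbour Transfer, Cathedral Transfer & Park Tasting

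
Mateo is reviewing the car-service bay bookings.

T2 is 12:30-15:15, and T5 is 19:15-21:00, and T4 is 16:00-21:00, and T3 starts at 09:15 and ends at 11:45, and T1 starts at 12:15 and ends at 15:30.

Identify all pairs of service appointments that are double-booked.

T1 & T2, T4 & T5

Two intervals overlap when each starts before the other ends.
Sorted by start: T3, T1, T2, T4, T5.
T1 starts after T3 ends — done with T3.
T2 starts before T1 ends → T1 and T2 overlap.
T4 starts after T1 ends — done with T1.
T4 starts after T2 ends — done with T2.
T5 starts before T4 ends → T4 and T5 overlap.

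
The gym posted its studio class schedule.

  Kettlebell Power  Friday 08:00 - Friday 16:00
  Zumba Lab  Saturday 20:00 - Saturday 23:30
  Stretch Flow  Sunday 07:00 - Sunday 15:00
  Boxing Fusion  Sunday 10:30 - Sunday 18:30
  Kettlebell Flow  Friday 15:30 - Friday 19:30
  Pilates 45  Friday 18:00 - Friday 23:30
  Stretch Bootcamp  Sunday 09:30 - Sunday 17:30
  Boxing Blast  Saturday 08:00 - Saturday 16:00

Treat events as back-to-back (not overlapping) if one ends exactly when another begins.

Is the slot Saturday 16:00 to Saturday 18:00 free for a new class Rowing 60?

Kettlebell Power: ends Friday 16:00 at or before Rowing 60 starts Saturday 16:00 → clear.
Kettlebell Flow: ends Friday 19:30 at or before Rowing 60 starts Saturday 16:00 → clear.
Pilates 45: ends Friday 23:30 at or before Rowing 60 starts Saturday 16:00 → clear.
Boxing Blast: ends Saturday 16:00 at or before Rowing 60 starts Saturday 16:00 → clear.
Zumba Lab: starts Saturday 20:00 at or after Rowing 60 ends Saturday 18:00 → clear.
Stretch Flow: starts Sunday 07:00 at or after Rowing 60 ends Saturday 18:00 → clear.
Stretch Bootcamp: starts Sunday 09:30 at or after Rowing 60 ends Saturday 18:00 → clear.
Boxing Fusion: starts Sunday 10:30 at or after Rowing 60 ends Saturday 18:00 → clear.

Yes — the slot is free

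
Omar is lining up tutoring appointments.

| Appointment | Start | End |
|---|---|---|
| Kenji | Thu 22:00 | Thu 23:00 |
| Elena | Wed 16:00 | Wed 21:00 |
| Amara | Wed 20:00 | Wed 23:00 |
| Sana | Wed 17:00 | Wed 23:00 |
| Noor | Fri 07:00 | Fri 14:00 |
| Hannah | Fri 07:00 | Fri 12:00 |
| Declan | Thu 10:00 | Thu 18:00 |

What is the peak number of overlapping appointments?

3

Sort all start/end points and keep a running count:
Wed 16:00 start Elena → 1
Wed 17:00 start Sana → 2
Wed 20:00 start Amara → 3
Wed 21:00 end Elena → 2
Wed 23:00 end Amara → 1
Wed 23:00 end Sana → 0
Thu 10:00 start Declan → 1
Thu 18:00 end Declan → 0
Thu 22:00 start Kenji → 1
Thu 23:00 end Kenji → 0
Fri 07:00 start Hannah → 1
Fri 07:00 start Noor → 2
Fri 12:00 end Hannah → 1
Fri 14:00 end Noor → 0
Peak is 3, at Wed 20:00 (Amara, Elena, Sana).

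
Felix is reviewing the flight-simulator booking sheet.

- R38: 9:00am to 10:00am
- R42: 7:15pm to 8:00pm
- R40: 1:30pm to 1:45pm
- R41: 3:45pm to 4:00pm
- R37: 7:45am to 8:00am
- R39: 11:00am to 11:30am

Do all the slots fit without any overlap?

Yes

Two intervals overlap when each starts before the other ends.
Sorted by start: R37, R38, R39, R40, R41, R42.
R38 starts after R37 ends — done with R37.
R39 starts after R38 ends — done with R38.
R40 starts after R39 ends — done with R39.
R41 starts after R40 ends — done with R40.
R42 starts after R41 ends.
Every pair is clear; the schedule has no overlaps.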